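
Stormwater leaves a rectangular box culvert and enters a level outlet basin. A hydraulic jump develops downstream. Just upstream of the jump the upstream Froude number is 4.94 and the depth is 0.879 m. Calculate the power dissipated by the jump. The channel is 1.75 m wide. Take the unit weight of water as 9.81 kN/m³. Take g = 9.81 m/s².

Fr₁ = 4.94 (given).
Conjugate-depth relation: y₂/y₁ = ½[√(1 + 8Fr₁²) − 1] = ½[√196.2 − 1] = 6.50.
y₂ = 6.50 × 0.879 = 5.72 m.
Head loss: ΔE = (y₂ − y₁)³/(4y₁y₂) = (5.72 − 0.879)³/(4×0.879×5.72) = 113/20.1 = 5.63 m.
V₁ = Fr₁·√(g·y₁) = 4.94×√(9.81×0.879) = 14.5 m/s; q = V₁·y₁ = 12.8 m²/s. Q = q·b = 12.8 × 1.75 = 22.3 m³/s. P = γ·Q·ΔE = 9.81 × 22.3 × 5.63 = 1233 kW.

P = 1233 kW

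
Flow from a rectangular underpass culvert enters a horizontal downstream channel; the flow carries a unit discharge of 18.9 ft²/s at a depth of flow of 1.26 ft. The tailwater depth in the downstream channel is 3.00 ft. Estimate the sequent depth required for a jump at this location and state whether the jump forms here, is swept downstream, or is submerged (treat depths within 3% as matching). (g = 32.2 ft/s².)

V₁ = q/y₁ = 18.9/1.26 = 15.0 ft/s. Fr₁ = V₁/√(g·y₁) = 15.0/√(32.2×1.26) = 2.35.
Conjugate-depth relation: y₂/y₁ = ½[√(1 + 8Fr₁²) − 1] = ½[√45.37 − 1] = 2.87.
y₂ = 2.87 × 1.26 = 3.61 ft.
Tailwater y_tw = 3.00 ft: y_tw < y₂, so the jump is swept downstream.

y₂ = 3.61 ft; the jump is swept downstream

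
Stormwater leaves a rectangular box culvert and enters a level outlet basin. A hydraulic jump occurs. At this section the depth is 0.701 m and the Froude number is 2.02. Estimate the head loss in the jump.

Fr₁ = 2.02 (given).
Bélanger equation: y₂/y₁ = ½[√(1 + 8Fr₁²) − 1] = ½[√33.64 − 1] = 2.40.
y₂ = 2.40 × 0.701 = 1.68 m.
Head loss: ΔE = (y₂ − y₁)³/(4y₁y₂) = (1.68 − 0.701)³/(4×0.701×1.68) = 0.946/4.72 = 0.200 m.

ΔE = 0.200 m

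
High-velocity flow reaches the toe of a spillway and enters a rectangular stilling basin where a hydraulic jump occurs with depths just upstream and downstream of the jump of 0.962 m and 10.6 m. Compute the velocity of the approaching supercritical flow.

For a rectangular channel the momentum equation gives q² = ½·g·y₁·y₂·(y₁ + y₂) = ½×9.81×0.962×10.6×11.6 = 578.
q = √578 = 24.0 m²/s.
V₁ = q/y₁ = 24.0/0.962 = 25.0 m/s.

V₁ = 25.0 m/s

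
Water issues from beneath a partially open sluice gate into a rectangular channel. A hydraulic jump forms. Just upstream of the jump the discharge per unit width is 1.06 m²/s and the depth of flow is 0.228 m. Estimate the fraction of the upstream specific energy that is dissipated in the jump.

ΔE/E₁ = 0.273 (27.3%)

V₁ = q/y₁ = 1.06/0.228 = 4.65 m/s. Fr₁ = V₁/√(g·y₁) = 4.65/√(9.81×0.228) = 3.11.
Conjugate-depth relation: y₂/y₁ = ½[√(1 + 8Fr₁²) − 1] = ½[√78.31 − 1] = 3.92.
y₂ = 3.92 × 0.228 = 0.895 m.
E₁ = y₁ + V₁²/2g = 1.33 m. ΔE = (y₂ − y₁)³/(4y₁y₂) = 0.363 m. ΔE/E₁ = 0.363/1.33 = 0.273.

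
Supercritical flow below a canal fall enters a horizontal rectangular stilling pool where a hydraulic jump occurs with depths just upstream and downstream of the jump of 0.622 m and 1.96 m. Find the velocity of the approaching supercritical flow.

For a rectangular channel the momentum equation gives q² = ½·g·y₁·y₂·(y₁ + y₂) = ½×9.81×0.622×1.96×2.58 = 15.4.
q = √15.4 = 3.93 m²/s.
V₁ = q/y₁ = 3.93/0.622 = 6.32 m/s.

V₁ = 6.32 m/s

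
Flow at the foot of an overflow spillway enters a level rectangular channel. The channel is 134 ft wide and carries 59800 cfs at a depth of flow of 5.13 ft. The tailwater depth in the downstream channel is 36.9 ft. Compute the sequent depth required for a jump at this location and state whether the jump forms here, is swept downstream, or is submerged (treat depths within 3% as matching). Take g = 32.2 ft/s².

y₂ = 46.6 ft; the jump is swept downstream

q = Q/b = 59800/134 = 446 ft²/s; V₁ = q/y₁ = 87.0 ft/s. Fr₁ = V₁/√(g·y₁) = 6.77.
By Bélanger, y₂/y₁ = ½[√(1 + 8Fr₁²) − 1] = ½[√367.5 − 1] = 9.09.
y₂ = 9.09 × 5.13 = 46.6 ft.
Tailwater y_tw = 36.9 ft: y_tw < y₂, so the jump is swept downstream.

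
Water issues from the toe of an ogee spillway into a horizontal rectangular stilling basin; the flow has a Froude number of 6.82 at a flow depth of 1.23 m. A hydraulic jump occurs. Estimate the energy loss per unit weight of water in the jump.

ΔE = 18.2 m

Fr₁ = 6.82 (given).
Conjugate-depth relation: y₂/y₁ = ½[√(1 + 8Fr₁²) − 1] = ½[√373.1 − 1] = 9.16.
y₂ = 9.16 × 1.23 = 11.3 m.
Head loss: ΔE = (y₂ − y₁)³/(4y₁y₂) = (11.3 − 1.23)³/(4×1.23×11.3) = 1010/55.4 = 18.2 m.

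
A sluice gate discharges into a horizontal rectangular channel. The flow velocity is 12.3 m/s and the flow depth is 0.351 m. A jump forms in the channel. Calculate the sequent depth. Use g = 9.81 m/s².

Fr₁ = V₁/√(g·y₁) = 12.3/√(9.81×0.351) = 6.63.
Conjugate-depth relation: y₂/y₁ = ½[√(1 + 8Fr₁²) − 1] = ½[√352.5 − 1] = 8.89.
y₂ = 8.89 × 0.351 = 3.12 m.

y₂ = 3.12 m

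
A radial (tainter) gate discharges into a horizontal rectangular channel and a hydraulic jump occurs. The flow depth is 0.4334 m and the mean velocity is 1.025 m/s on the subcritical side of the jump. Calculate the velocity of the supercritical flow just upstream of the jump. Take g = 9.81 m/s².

V₁ = 2.826 m/s

Fr₂ = V₂/√(g·y₂) = 1.025/√(9.81×0.4334) = 0.4971.
Applying the sequent-depth relation in reverse, y₁/y₂ = ½[√(1 + 8Fr₂²) − 1] = ½[√2.9769 − 1] = 0.3627.
y₁ = 0.3627 × 0.4334 = 0.1572 m.
V₁ = q/y₁ = 0.4442/0.1572 = 2.826 m/s.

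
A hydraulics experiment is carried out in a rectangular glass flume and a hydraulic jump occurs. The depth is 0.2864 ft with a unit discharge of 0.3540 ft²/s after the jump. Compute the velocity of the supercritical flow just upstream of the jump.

V₁ = 4.710 ft/s

V₂ = q/y₂ = 0.3540/0.2864 = 1.236 ft/s; Fr₂ = V₂/√(g·y₂) = 0.4070.
Since the conjugate-depth ratio holds either way, y₁/y₂ = ½[√(1 + 8Fr₂²) − 1] = ½[√2.3253 − 1] = 0.2625.
y₁ = 0.2625 × 0.2864 = 0.07517 ft.
V₁ = q/y₁ = 0.3540/0.07517 = 4.710 ft/s.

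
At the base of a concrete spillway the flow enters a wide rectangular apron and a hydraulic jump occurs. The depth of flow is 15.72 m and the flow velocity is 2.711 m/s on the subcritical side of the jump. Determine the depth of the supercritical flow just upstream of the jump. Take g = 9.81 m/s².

Fr₂ = V₂/√(g·y₂) = 2.711/√(9.81×15.72) = 0.2183.
Applying the sequent-depth relation in reverse, y₁/y₂ = ½[√(1 + 8Fr₂²) − 1] = ½[√1.3813 − 1] = 0.08764.
y₁ = 0.08764 × 15.72 = 1.378 m.

y₁ = 1.378 m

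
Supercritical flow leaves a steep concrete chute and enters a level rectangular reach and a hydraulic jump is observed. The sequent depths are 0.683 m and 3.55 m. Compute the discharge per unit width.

For a rectangular channel the momentum equation gives q² = ½·g·y₁·y₂·(y₁ + y₂) = ½×9.81×0.683×3.55×4.23 = 50.3.
q = √50.3 = 7.10 m²/s.

q = 7.10 m²/s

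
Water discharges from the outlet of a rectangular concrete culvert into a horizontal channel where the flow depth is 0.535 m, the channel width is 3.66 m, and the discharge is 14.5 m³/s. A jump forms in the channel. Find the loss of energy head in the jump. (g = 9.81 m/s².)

q = Q/b = 14.5/3.66 = 3.96 m²/s; V₁ = q/y₁ = 7.41 m/s. Fr₁ = V₁/√(g·y₁) = 3.23.
From the momentum equation for a rectangular channel, y₂/y₁ = ½[√(1 + 8Fr₁²) − 1] = ½[√84.59 − 1] = 4.10.
y₂ = 4.10 × 0.535 = 2.19 m.
Head loss: ΔE = (y₂ − y₁)³/(4y₁y₂) = (2.19 − 0.535)³/(4×0.535×2.19) = 4.56/4.69 = 0.971 m.

ΔE = 0.971 m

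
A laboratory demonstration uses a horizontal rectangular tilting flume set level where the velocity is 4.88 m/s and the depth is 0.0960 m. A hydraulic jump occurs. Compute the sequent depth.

Fr₁ = V₁/√(g·y₁) = 4.88/√(9.81×0.0960) = 5.03.
From the momentum equation for a rectangular channel, y₂/y₁ = ½[√(1 + 8Fr₁²) − 1] = ½[√203.3 − 1] = 6.63.
y₂ = 6.63 × 0.0960 = 0.636 m.

y₂ = 0.636 m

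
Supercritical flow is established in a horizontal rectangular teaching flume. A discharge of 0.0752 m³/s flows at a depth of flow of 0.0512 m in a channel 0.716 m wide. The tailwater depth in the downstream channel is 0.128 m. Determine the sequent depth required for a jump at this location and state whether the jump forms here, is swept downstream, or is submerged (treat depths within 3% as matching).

q = Q/b = 0.0752/0.716 = 0.105 m²/s; V₁ = q/y₁ = 2.05 m/s. Fr₁ = V₁/√(g·y₁) = 2.89.
Bélanger equation: y₂/y₁ = ½[√(1 + 8Fr₁²) − 1] = ½[√68.02 − 1] = 3.62.
y₂ = 3.62 × 0.0512 = 0.186 m.
Tailwater y_tw = 0.128 m: y_tw < y₂, so the jump is swept downstream.

y₂ = 0.186 m; the jump is swept downstream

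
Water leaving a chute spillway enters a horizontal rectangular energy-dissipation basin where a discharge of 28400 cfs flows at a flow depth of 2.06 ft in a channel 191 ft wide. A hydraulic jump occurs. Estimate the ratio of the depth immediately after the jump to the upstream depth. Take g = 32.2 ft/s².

y₂/y₁ = 12.0

q = Q/b = 28400/191 = 149 ft²/s; V₁ = q/y₁ = 72.2 ft/s. Fr₁ = V₁/√(g·y₁) = 8.86.
Sequent-depth ratio: y₂/y₁ = ½[√(1 + 8Fr₁²) − 1] = ½[√629.4 − 1] = 12.0.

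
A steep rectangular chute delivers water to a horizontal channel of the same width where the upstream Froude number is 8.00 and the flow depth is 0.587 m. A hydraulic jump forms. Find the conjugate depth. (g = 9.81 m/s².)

Fr₁ = 8.00 (given).
From the momentum equation for a rectangular channel, y₂/y₁ = ½[√(1 + 8Fr₁²) − 1] = ½[√513.0 − 1] = 10.8.
y₂ = 10.8 × 0.587 = 6.35 m.

y₂ = 6.35 m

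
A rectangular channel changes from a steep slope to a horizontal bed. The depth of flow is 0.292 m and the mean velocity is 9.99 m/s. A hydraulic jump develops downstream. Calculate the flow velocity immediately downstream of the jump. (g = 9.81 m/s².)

Fr₁ = V₁/√(g·y₁) = 9.99/√(9.81×0.292) = 5.90.
Bélanger equation: y₂/y₁ = ½[√(1 + 8Fr₁²) − 1] = ½[√279.7 − 1] = 7.86.
y₂ = 7.86 × 0.292 = 2.30 m.
q = V₁·y₁ = 9.99 × 0.292 = 2.92 m²/s.
V₂ = q/y₂ = 2.92/2.30 = 1.27 m/s.

V₂ = 1.27 m/s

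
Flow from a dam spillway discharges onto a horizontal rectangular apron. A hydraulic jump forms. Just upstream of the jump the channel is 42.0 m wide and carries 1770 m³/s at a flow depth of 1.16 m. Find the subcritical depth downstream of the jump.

y₂ = 17.1 m

q = Q/b = 1770/42.0 = 42.1 m²/s; V₁ = q/y₁ = 36.3 m/s. Fr₁ = V₁/√(g·y₁) = 10.8.
Sequent-depth ratio: y₂/y₁ = ½[√(1 + 8Fr₁²) − 1] = ½[√928.9 − 1] = 14.7.
y₂ = 14.7 × 1.16 = 17.1 m.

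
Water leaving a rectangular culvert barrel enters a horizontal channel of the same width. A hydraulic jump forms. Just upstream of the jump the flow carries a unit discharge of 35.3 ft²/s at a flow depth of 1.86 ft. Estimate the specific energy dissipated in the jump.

V₁ = q/y₁ = 35.3/1.86 = 19.0 ft/s. Fr₁ = V₁/√(g·y₁) = 19.0/√(32.2×1.86) = 2.45.
Conjugate-depth relation: y₂/y₁ = ½[√(1 + 8Fr₁²) − 1] = ½[√49.11 − 1] = 3.00.
y₂ = 3.00 × 1.86 = 5.59 ft.
V₂ = q/y₂ = 35.3/5.59 = 6.32 ft/s. E₁ = y₁ + V₁²/2g = 7.45 ft; E₂ = y₂ + V₂²/2g = 6.21 ft. ΔE = E₁ − E₂ = 1.25 ft.

ΔE = 1.25 ft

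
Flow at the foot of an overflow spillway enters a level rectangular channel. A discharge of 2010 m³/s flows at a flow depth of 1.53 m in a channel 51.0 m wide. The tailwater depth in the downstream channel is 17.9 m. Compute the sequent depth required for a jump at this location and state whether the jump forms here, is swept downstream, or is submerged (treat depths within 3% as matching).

y₂ = 13.6 m; the jump is submerged

q = Q/b = 2010/51.0 = 39.4 m²/s; V₁ = q/y₁ = 25.8 m/s. Fr₁ = V₁/√(g·y₁) = 6.65.
Conjugate-depth relation: y₂/y₁ = ½[√(1 + 8Fr₁²) − 1] = ½[√354.7 − 1] = 8.92.
y₂ = 8.92 × 1.53 = 13.6 m.
Tailwater y_tw = 17.9 m: y_tw > y₂, so the jump is submerged.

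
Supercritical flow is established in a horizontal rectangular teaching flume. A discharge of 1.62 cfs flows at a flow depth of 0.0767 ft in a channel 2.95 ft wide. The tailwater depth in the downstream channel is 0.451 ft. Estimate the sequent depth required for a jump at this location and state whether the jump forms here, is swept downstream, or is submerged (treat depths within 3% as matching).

y₂ = 0.457 ft; the jump forms here

q = Q/b = 1.62/2.95 = 0.549 ft²/s; V₁ = q/y₁ = 7.16 ft/s. Fr₁ = V₁/√(g·y₁) = 4.56.
From the momentum equation for a rectangular channel, y₂/y₁ = ½[√(1 + 8Fr₁²) − 1] = ½[√167.0 − 1] = 5.96.
y₂ = 5.96 × 0.0767 = 0.457 ft.
Tailwater y_tw = 0.451 ft: y_tw ≈ y₂, so the jump forms here.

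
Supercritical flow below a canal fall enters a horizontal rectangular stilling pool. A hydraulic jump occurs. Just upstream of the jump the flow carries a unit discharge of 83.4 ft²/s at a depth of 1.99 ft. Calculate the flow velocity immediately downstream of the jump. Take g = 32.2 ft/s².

V₂ = 6.06 ft/s

V₁ = q/y₁ = 83.4/1.99 = 41.9 ft/s. Fr₁ = V₁/√(g·y₁) = 41.9/√(32.2×1.99) = 5.24.
Sequent-depth ratio: y₂/y₁ = ½[√(1 + 8Fr₁²) − 1] = ½[√220.3 − 1] = 6.92.
y₂ = 6.92 × 1.99 = 13.8 ft.
V₂ = q/y₂ = 83.4/13.8 = 6.06 ft/s.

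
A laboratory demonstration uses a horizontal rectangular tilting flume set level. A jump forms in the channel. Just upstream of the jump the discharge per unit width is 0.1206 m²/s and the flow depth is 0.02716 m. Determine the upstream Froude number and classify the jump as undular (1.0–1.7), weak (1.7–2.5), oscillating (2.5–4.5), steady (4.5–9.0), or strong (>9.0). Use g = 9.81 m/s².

V₁ = q/y₁ = 0.1206/0.02716 = 4.440 m/s. Fr₁ = V₁/√(g·y₁) = 4.440/√(9.81×0.02716) = 8.602.
Fr₁ = 8.602 lies in the steady range.

Fr₁ = 8.602; steady jump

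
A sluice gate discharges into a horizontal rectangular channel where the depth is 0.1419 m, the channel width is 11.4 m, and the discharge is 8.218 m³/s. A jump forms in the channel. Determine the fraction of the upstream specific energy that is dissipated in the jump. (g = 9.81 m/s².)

ΔE/E₁ = 0.425 (42.5%)

q = Q/b = 8.218/11.4 = 0.7209 m²/s; V₁ = q/y₁ = 5.080 m/s. Fr₁ = V₁/√(g·y₁) = 4.306.
Bélanger equation: y₂/y₁ = ½[√(1 + 8Fr₁²) − 1] = ½[√149.32 − 1] = 5.610.
y₂ = 5.610 × 0.1419 = 0.7960 m.
E₁ = y₁ + V₁²/2g = 1.457 m. ΔE = (y₂ − y₁)³/(4y₁y₂) = 0.6195 m. ΔE/E₁ = 0.6195/1.457 = 0.425.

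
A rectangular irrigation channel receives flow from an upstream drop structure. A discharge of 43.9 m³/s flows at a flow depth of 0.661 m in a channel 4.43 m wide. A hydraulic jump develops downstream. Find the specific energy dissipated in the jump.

q = Q/b = 43.9/4.43 = 9.91 m²/s; V₁ = q/y₁ = 15.0 m/s. Fr₁ = V₁/√(g·y₁) = 5.89.
Sequent-depth ratio: y₂/y₁ = ½[√(1 + 8Fr₁²) − 1] = ½[√278.3 − 1] = 7.84.
y₂ = 7.84 × 0.661 = 5.18 m.
Head loss: ΔE = (y₂ − y₁)³/(4y₁y₂) = (5.18 − 0.661)³/(4×0.661×5.18) = 92.5/13.7 = 6.75 m.

ΔE = 6.75 m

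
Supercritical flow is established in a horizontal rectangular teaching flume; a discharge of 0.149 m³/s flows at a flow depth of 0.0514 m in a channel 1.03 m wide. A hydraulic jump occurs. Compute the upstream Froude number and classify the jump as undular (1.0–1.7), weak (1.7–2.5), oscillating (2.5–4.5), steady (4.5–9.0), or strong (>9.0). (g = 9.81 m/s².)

q = Q/b = 0.149/1.03 = 0.145 m²/s; V₁ = q/y₁ = 2.81 m/s. Fr₁ = V₁/√(g·y₁) = 3.96.
Fr₁ = 3.96 lies in the oscillating range.

Fr₁ = 3.96; oscillating jump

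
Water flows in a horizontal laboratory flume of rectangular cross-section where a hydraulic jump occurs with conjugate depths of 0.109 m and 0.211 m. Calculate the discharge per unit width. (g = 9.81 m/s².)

For a rectangular channel the momentum equation gives q² = ½·g·y₁·y₂·(y₁ + y₂) = ½×9.81×0.109×0.211×0.320 = 0.0361.
q = √0.0361 = 0.190 m²/s.

q = 0.190 m²/s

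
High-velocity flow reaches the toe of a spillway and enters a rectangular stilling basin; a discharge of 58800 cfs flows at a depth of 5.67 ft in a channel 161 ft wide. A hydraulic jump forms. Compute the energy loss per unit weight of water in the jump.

q = Q/b = 58800/161 = 365 ft²/s; V₁ = q/y₁ = 64.4 ft/s. Fr₁ = V₁/√(g·y₁) = 4.77.
Sequent-depth ratio: y₂/y₁ = ½[√(1 + 8Fr₁²) − 1] = ½[√182.8 − 1] = 6.26.
y₂ = 6.26 × 5.67 = 35.5 ft.
V₂ = q/y₂ = 365/35.5 = 10.3 ft/s. E₁ = y₁ + V₁²/2g = 70.1 ft; E₂ = y₂ + V₂²/2g = 37.1 ft. ΔE = E₁ − E₂ = 33.0 ft.

ΔE = 33.0 ft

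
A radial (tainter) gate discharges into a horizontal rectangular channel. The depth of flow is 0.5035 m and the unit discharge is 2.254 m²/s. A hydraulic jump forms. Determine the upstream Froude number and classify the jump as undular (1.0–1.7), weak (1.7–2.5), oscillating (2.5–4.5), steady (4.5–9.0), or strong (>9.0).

Fr₁ = 2.014; weak jump

V₁ = q/y₁ = 2.254/0.5035 = 4.477 m/s. Fr₁ = V₁/√(g·y₁) = 4.477/√(9.81×0.5035) = 2.014.
Fr₁ = 2.014 lies in the weak range.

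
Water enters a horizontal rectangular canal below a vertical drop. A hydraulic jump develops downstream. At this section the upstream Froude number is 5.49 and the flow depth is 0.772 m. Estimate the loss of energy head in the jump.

ΔE = 6.57 m

Fr₁ = 5.49 (given).
By Bélanger, y₂/y₁ = ½[√(1 + 8Fr₁²) − 1] = ½[√242.1 − 1] = 7.28.
y₂ = 7.28 × 0.772 = 5.62 m.
Head loss: ΔE = (y₂ − y₁)³/(4y₁y₂) = (5.62 − 0.772)³/(4×0.772×5.62) = 114/17.4 = 6.57 m.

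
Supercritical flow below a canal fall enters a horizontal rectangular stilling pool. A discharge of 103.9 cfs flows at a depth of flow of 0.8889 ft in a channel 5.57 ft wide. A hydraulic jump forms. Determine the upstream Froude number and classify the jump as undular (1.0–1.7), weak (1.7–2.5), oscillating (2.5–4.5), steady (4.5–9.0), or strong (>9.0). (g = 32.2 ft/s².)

Fr₁ = 3.922; oscillating jump

q = Q/b = 103.9/5.57 = 18.65 ft²/s; V₁ = q/y₁ = 20.98 ft/s. Fr₁ = V₁/√(g·y₁) = 3.922.
Fr₁ = 3.922 lies in the oscillating range.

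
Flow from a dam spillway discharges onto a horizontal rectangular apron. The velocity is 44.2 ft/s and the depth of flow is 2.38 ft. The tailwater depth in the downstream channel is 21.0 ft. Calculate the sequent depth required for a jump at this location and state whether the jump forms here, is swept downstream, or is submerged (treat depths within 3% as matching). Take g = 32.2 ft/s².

y₂ = 15.8 ft; the jump is submerged

Fr₁ = V₁/√(g·y₁) = 44.2/√(32.2×2.38) = 5.05.
Conjugate-depth relation: y₂/y₁ = ½[√(1 + 8Fr₁²) − 1] = ½[√204.9 − 1] = 6.66.
y₂ = 6.66 × 2.38 = 15.8 ft.
Tailwater y_tw = 21.0 ft: y_tw > y₂, so the jump is submerged.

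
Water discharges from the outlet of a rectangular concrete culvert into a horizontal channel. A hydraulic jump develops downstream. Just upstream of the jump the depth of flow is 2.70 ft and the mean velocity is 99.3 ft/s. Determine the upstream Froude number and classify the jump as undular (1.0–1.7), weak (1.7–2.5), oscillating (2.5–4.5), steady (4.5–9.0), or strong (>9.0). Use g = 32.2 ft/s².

Fr₁ = V₁/√(g·y₁) = 99.3/√(32.2×2.70) = 10.6.
Fr₁ = 10.6 lies in the strong range.

Fr₁ = 10.6; strong jump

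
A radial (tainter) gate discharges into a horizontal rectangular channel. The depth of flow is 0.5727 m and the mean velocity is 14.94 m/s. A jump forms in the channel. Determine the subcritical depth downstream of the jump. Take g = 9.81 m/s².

y₂ = 4.827 m

Fr₁ = V₁/√(g·y₁) = 14.94/√(9.81×0.5727) = 6.303.
Sequent-depth ratio: y₂/y₁ = ½[√(1 + 8Fr₁²) − 1] = ½[√318.83 − 1] = 8.428.
y₂ = 8.428 × 0.5727 = 4.827 m.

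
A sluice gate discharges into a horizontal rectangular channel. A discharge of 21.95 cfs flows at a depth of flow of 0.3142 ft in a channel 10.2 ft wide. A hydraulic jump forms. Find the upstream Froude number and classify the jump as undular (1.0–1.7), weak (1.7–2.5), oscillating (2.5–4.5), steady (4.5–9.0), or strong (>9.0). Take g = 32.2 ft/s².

q = Q/b = 21.95/10.2 = 2.152 ft²/s; V₁ = q/y₁ = 6.849 ft/s. Fr₁ = V₁/√(g·y₁) = 2.153.
Fr₁ = 2.153 lies in the weak range.

Fr₁ = 2.153; weak jump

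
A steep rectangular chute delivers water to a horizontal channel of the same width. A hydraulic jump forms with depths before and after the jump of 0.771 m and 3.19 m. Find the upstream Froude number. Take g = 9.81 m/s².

For a rectangular channel the momentum equation gives q² = ½·g·y₁·y₂·(y₁ + y₂) = ½×9.81×0.771×3.19×3.96 = 47.8.
q = √47.8 = 6.91 m²/s.
V₁ = q/y₁ = 8.97 m/s; Fr₁ = V₁/√(g·y₁) = 3.26.

Fr₁ = 3.26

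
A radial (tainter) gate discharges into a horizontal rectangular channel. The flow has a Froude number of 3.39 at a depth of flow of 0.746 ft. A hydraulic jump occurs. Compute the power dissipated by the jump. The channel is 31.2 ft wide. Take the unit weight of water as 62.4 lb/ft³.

P = 69.3 hp

Fr₁ = 3.39 (given).
Sequent-depth ratio: y₂/y₁ = ½[√(1 + 8Fr₁²) − 1] = ½[√92.94 − 1] = 4.32.
y₂ = 4.32 × 0.746 = 3.22 ft.
Head loss: ΔE = (y₂ − y₁)³/(4y₁y₂) = (3.22 − 0.746)³/(4×0.746×3.22) = 15.2/9.62 = 1.58 ft.
V₁ = Fr₁·√(g·y₁) = 3.39×√(32.2×0.746) = 16.6 ft/s; q = V₁·y₁ = 12.4 ft²/s. Q = q·b = 12.4 × 31.2 = 387 cfs. P = γ·Q·ΔE/550 = 62.4 × 387 × 1.58 / 550 = 69.3 hp.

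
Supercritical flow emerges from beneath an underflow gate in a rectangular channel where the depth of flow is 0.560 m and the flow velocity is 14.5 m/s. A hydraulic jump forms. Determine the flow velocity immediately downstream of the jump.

V₂ = 1.75 m/s

Fr₁ = V₁/√(g·y₁) = 14.5/√(9.81×0.560) = 6.19.
Conjugate-depth relation: y₂/y₁ = ½[√(1 + 8Fr₁²) − 1] = ½[√307.2 − 1] = 8.26.
y₂ = 8.26 × 0.560 = 4.63 m.
q = V₁·y₁ = 14.5 × 0.560 = 8.12 m²/s.
V₂ = q/y₂ = 8.12/4.63 = 1.75 m/s.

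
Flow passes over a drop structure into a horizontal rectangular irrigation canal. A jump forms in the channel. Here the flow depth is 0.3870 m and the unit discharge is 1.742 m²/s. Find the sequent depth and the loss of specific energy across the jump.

y₂ = 1.086 m; ΔE = 0.2029 m

V₁ = q/y₁ = 1.742/0.3870 = 4.501 m/s. Fr₁ = V₁/√(g·y₁) = 4.501/√(9.81×0.3870) = 2.310.
By Bélanger, y₂/y₁ = ½[√(1 + 8Fr₁²) − 1] = ½[√43.696 − 1] = 2.805.
y₂ = 2.805 × 0.3870 = 1.086 m.
Head loss: ΔE = (y₂ − y₁)³/(4y₁y₂) = (1.086 − 0.3870)³/(4×0.3870×1.086) = 0.3409/1.680 = 0.2029 m.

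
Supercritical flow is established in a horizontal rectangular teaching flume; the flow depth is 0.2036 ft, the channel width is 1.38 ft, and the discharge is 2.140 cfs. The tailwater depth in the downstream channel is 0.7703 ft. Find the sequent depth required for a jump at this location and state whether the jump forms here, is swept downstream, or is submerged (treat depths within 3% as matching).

q = Q/b = 2.140/1.38 = 1.551 ft²/s; V₁ = q/y₁ = 7.617 ft/s. Fr₁ = V₁/√(g·y₁) = 2.975.
Sequent-depth ratio: y₂/y₁ = ½[√(1 + 8Fr₁²) − 1] = ½[√71.790 − 1] = 3.736.
y₂ = 3.736 × 0.2036 = 0.7607 ft.
Tailwater y_tw = 0.7703 ft: y_tw ≈ y₂, so the jump forms here.

y₂ = 0.7607 ft; the jump forms here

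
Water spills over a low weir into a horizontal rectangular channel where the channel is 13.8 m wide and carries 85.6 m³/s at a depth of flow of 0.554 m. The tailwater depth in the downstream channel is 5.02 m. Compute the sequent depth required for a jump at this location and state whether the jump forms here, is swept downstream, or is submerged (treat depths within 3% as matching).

y₂ = 3.50 m; the jump is submerged

q = Q/b = 85.6/13.8 = 6.20 m²/s; V₁ = q/y₁ = 11.2 m/s. Fr₁ = V₁/√(g·y₁) = 4.80.
Bélanger equation: y₂/y₁ = ½[√(1 + 8Fr₁²) − 1] = ½[√185.5 − 1] = 6.31.
y₂ = 6.31 × 0.554 = 3.50 m.
Tailwater y_tw = 5.02 m: y_tw > y₂, so the jump is submerged.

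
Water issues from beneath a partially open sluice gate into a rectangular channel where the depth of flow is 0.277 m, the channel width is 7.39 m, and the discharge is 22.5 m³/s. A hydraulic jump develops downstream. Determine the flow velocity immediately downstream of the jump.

V₂ = 1.23 m/s

q = Q/b = 22.5/7.39 = 3.04 m²/s; V₁ = q/y₁ = 11.0 m/s. Fr₁ = V₁/√(g·y₁) = 6.67.
From the momentum equation for a rectangular channel, y₂/y₁ = ½[√(1 + 8Fr₁²) − 1] = ½[√356.7 − 1] = 8.94.
y₂ = 8.94 × 0.277 = 2.48 m.
V₂ = q/y₂ = 3.04/2.48 = 1.23 m/s.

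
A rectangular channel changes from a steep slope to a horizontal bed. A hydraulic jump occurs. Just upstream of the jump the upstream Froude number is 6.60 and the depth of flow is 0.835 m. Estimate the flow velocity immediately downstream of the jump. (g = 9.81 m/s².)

Fr₁ = 6.60 (given).
By Bélanger, y₂/y₁ = ½[√(1 + 8Fr₁²) − 1] = ½[√349.5 − 1] = 8.85.
y₂ = 8.85 × 0.835 = 7.39 m.
V₁ = Fr₁·√(g·y₁) = 6.60×√(9.81×0.835) = 18.9 m/s; q = V₁·y₁ = 15.8 m²/s.
V₂ = q/y₂ = 15.8/7.39 = 2.14 m/s.

V₂ = 2.14 m/s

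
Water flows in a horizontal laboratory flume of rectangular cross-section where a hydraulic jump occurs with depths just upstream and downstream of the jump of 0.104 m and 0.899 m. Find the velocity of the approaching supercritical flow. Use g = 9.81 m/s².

V₁ = 6.52 m/s

For a rectangular channel the momentum equation gives q² = ½·g·y₁·y₂·(y₁ + y₂) = ½×9.81×0.104×0.899×1.00 = 0.460.
q = √0.460 = 0.678 m²/s.
V₁ = q/y₁ = 0.678/0.104 = 6.52 m/s.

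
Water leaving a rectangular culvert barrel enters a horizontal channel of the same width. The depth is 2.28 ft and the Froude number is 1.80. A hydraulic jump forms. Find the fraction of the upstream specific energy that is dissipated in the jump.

Fr₁ = 1.80 (given).
Conjugate-depth relation: y₂/y₁ = ½[√(1 + 8Fr₁²) − 1] = ½[√26.92 − 1] = 2.09.
y₂ = 2.09 × 2.28 = 4.77 ft.
E₁ = y₁(1 + Fr₁²/2) = 2.28×(1 + 1.80²/2) = 5.97 ft. ΔE = (y₂ − y₁)³/(4y₁y₂) = 0.357 ft. ΔE/E₁ = 0.357/5.97 = 0.0597.

ΔE/E₁ = 0.0597 (5.97%)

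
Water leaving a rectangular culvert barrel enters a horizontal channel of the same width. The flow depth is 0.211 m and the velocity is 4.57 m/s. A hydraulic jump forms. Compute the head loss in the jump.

ΔE = 0.361 m

Fr₁ = V₁/√(g·y₁) = 4.57/√(9.81×0.211) = 3.18.
Bélanger equation: y₂/y₁ = ½[√(1 + 8Fr₁²) − 1] = ½[√81.72 − 1] = 4.02.
y₂ = 4.02 × 0.211 = 0.848 m.
Head loss: ΔE = (y₂ − y₁)³/(4y₁y₂) = (0.848 − 0.211)³/(4×0.211×0.848) = 0.259/0.716 = 0.361 m.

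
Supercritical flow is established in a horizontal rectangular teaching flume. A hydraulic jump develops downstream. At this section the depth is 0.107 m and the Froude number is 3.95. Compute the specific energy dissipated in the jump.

ΔE = 0.363 m

Fr₁ = 3.95 (given).
Sequent-depth ratio: y₂/y₁ = ½[√(1 + 8Fr₁²) − 1] = ½[√125.8 − 1] = 5.11.
y₂ = 5.11 × 0.107 = 0.547 m.
V₁ = Fr₁·√(g·y₁) = 3.95×√(9.81×0.107) = 4.05 m/s; q = V₁·y₁ = 0.433 m²/s. V₂ = q/y₂ = 0.433/0.547 = 0.792 m/s. E₁ = y₁ + V₁²/2g = 0.942 m; E₂ = y₂ + V₂²/2g = 0.579 m. ΔE = E₁ − E₂ = 0.363 m.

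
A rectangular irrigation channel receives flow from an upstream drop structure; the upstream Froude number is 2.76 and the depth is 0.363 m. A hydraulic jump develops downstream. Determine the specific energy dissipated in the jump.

Fr₁ = 2.76 (given).
From the momentum equation for a rectangular channel, y₂/y₁ = ½[√(1 + 8Fr₁²) − 1] = ½[√61.94 − 1] = 3.44.
y₂ = 3.44 × 0.363 = 1.25 m.
V₁ = Fr₁·√(g·y₁) = 2.76×√(9.81×0.363) = 5.21 m/s; q = V₁·y₁ = 1.89 m²/s. V₂ = q/y₂ = 1.89/1.25 = 1.52 m/s. E₁ = y₁ + V₁²/2g = 1.75 m; E₂ = y₂ + V₂²/2g = 1.36 m. ΔE = E₁ − E₂ = 0.381 m.

ΔE = 0.381 m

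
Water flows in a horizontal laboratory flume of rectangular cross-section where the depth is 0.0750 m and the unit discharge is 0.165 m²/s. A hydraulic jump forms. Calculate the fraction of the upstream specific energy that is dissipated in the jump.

V₁ = q/y₁ = 0.165/0.0750 = 2.20 m/s. Fr₁ = V₁/√(g·y₁) = 2.20/√(9.81×0.0750) = 2.56.
Bélanger equation: y₂/y₁ = ½[√(1 + 8Fr₁²) − 1] = ½[√53.63 − 1] = 3.16.
y₂ = 3.16 × 0.0750 = 0.237 m.
E₁ = y₁ + V₁²/2g = 0.322 m. ΔE = (y₂ − y₁)³/(4y₁y₂) = 0.0599 m. ΔE/E₁ = 0.0599/0.322 = 0.186.

ΔE/E₁ = 0.186 (18.6%)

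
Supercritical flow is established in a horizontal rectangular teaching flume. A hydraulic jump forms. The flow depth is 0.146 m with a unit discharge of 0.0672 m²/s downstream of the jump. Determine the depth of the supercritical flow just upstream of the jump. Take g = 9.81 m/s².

V₂ = q/y₂ = 0.0672/0.146 = 0.460 m/s; Fr₂ = V₂/√(g·y₂) = 0.385.
Since the conjugate-depth ratio holds either way, y₁/y₂ = ½[√(1 + 8Fr₂²) − 1] = ½[√2.183 − 1] = 0.239.
y₁ = 0.239 × 0.146 = 0.0349 m.

y₁ = 0.0349 m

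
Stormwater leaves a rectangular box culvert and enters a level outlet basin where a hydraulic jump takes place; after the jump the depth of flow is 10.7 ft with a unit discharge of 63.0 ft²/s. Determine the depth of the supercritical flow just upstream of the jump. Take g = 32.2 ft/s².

V₂ = q/y₂ = 63.0/10.7 = 5.89 ft/s; Fr₂ = V₂/√(g·y₂) = 0.317.
Since the conjugate-depth ratio holds either way, y₁/y₂ = ½[√(1 + 8Fr₂²) − 1] = ½[√1.805 − 1] = 0.172.
y₁ = 0.172 × 10.7 = 1.84 ft.

y₁ = 1.84 ft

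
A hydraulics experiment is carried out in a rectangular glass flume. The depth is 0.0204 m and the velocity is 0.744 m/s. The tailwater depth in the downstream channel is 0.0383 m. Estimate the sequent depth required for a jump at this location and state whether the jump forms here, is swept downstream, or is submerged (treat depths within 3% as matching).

y₂ = 0.0389 m; the jump forms here

Fr₁ = V₁/√(g·y₁) = 0.744/√(9.81×0.0204) = 1.66.
By Bélanger, y₂/y₁ = ½[√(1 + 8Fr₁²) − 1] = ½[√23.13 − 1] = 1.90.
y₂ = 1.90 × 0.0204 = 0.0389 m.
Tailwater y_tw = 0.0383 m: y_tw ≈ y₂, so the jump forms here.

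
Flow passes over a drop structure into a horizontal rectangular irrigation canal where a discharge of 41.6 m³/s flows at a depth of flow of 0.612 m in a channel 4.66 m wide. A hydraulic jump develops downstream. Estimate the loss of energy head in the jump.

ΔE = 6.43 m

q = Q/b = 41.6/4.66 = 8.93 m²/s; V₁ = q/y₁ = 14.6 m/s. Fr₁ = V₁/√(g·y₁) = 5.95.
Bélanger equation: y₂/y₁ = ½[√(1 + 8Fr₁²) − 1] = ½[√284.5 − 1] = 7.93.
y₂ = 7.93 × 0.612 = 4.86 m.
V₂ = q/y₂ = 8.93/4.86 = 1.84 m/s. E₁ = y₁ + V₁²/2g = 11.5 m; E₂ = y₂ + V₂²/2g = 5.03 m. ΔE = E₁ − E₂ = 6.43 m.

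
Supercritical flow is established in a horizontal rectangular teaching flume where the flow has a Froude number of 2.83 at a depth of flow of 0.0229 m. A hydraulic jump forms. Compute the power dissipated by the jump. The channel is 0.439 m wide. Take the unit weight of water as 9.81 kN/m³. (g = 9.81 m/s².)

P = 0.00348 kW

Fr₁ = 2.83 (given).
From the momentum equation for a rectangular channel, y₂/y₁ = ½[√(1 + 8Fr₁²) − 1] = ½[√65.07 − 1] = 3.53.
y₂ = 3.53 × 0.0229 = 0.0809 m.
Head loss: ΔE = (y₂ − y₁)³/(4y₁y₂) = (0.0809 − 0.0229)³/(4×0.0229×0.0809) = 0.000195/0.00741 = 0.0263 m.
V₁ = Fr₁·√(g·y₁) = 2.83×√(9.81×0.0229) = 1.34 m/s; q = V₁·y₁ = 0.0307 m²/s. Q = q·b = 0.0307 × 0.439 = 0.0135 m³/s. P = γ·Q·ΔE = 9.81 × 0.0135 × 0.0263 = 0.00348 kW.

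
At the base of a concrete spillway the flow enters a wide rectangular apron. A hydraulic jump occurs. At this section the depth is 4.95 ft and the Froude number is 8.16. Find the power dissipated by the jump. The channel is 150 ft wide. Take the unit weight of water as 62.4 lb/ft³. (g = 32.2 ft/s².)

Fr₁ = 8.16 (given).
From the momentum equation for a rectangular channel, y₂/y₁ = ½[√(1 + 8Fr₁²) − 1] = ½[√533.7 − 1] = 11.1.
y₂ = 11.1 × 4.95 = 54.7 ft.
V₁ = Fr₁·√(g·y₁) = 8.16×√(32.2×4.95) = 103 ft/s; q = V₁·y₁ = 510 ft²/s. V₂ = q/y₂ = 510/54.7 = 9.32 ft/s. E₁ = y₁ + V₁²/2g = 170 ft; E₂ = y₂ + V₂²/2g = 56.1 ft. ΔE = E₁ − E₂ = 114 ft.
Q = q·b = 510 × 150 = 76492 cfs. P = γ·Q·ΔE/550 = 62.4 × 76492 × 114 / 550 = 986719 hp.

P = 986719 hp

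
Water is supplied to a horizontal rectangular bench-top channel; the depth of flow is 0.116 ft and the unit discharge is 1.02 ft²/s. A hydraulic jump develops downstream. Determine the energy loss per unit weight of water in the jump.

ΔE = 0.592 ft

V₁ = q/y₁ = 1.02/0.116 = 8.79 ft/s. Fr₁ = V₁/√(g·y₁) = 8.79/√(32.2×0.116) = 4.55.
Sequent-depth ratio: y₂/y₁ = ½[√(1 + 8Fr₁²) − 1] = ½[√166.6 − 1] = 5.95.
y₂ = 5.95 × 0.116 = 0.691 ft.
Head loss: ΔE = (y₂ − y₁)³/(4y₁y₂) = (0.691 − 0.116)³/(4×0.116×0.691) = 0.190/0.320 = 0.592 ft.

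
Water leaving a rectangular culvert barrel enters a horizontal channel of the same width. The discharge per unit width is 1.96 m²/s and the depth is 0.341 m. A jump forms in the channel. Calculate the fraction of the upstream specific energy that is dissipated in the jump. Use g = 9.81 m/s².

ΔE/E₁ = 0.278 (27.8%)

V₁ = q/y₁ = 1.96/0.341 = 5.75 m/s. Fr₁ = V₁/√(g·y₁) = 5.75/√(9.81×0.341) = 3.14.
Conjugate-depth relation: y₂/y₁ = ½[√(1 + 8Fr₁²) − 1] = ½[√80.01 − 1] = 3.97.
y₂ = 3.97 × 0.341 = 1.35 m.
E₁ = y₁ + V₁²/2g = 2.02 m. ΔE = (y₂ − y₁)³/(4y₁y₂) = 0.564 m. ΔE/E₁ = 0.564/2.02 = 0.278.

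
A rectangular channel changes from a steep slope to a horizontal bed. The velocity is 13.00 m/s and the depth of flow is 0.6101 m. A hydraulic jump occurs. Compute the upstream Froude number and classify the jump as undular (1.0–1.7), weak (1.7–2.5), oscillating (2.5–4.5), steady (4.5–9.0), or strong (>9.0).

Fr₁ = 5.314; steady jump

Fr₁ = V₁/√(g·y₁) = 13.00/√(9.81×0.6101) = 5.314.
Fr₁ = 5.314 lies in the steady range.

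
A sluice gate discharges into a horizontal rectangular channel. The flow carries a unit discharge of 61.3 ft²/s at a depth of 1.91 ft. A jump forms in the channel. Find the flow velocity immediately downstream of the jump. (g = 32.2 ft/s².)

V₁ = q/y₁ = 61.3/1.91 = 32.1 ft/s. Fr₁ = V₁/√(g·y₁) = 32.1/√(32.2×1.91) = 4.09.
Sequent-depth ratio: y₂/y₁ = ½[√(1 + 8Fr₁²) − 1] = ½[√135.0 − 1] = 5.31.
y₂ = 5.31 × 1.91 = 10.1 ft.
V₂ = q/y₂ = 61.3/10.1 = 6.05 ft/s.

V₂ = 6.05 ft/s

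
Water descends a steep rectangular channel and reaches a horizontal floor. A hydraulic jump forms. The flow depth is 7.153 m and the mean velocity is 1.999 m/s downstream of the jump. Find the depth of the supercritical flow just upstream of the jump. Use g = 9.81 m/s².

y₁ = 0.7384 m

Fr₂ = V₂/√(g·y₂) = 1.999/√(9.81×7.153) = 0.2386.
Applying the sequent-depth relation in reverse, y₁/y₂ = ½[√(1 + 8Fr₂²) − 1] = ½[√1.4556 − 1] = 0.1032.
y₁ = 0.1032 × 7.153 = 0.7384 m.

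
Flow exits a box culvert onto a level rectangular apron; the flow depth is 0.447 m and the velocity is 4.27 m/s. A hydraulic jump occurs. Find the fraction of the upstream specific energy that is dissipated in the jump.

ΔE/E₁ = 0.0972 (9.72%)

Fr₁ = V₁/√(g·y₁) = 4.27/√(9.81×0.447) = 2.04.
Bélanger equation: y₂/y₁ = ½[√(1 + 8Fr₁²) − 1] = ½[√34.26 − 1] = 2.43.
y₂ = 2.43 × 0.447 = 1.08 m.
E₁ = y₁ + V₁²/2g = 1.38 m. ΔE = (y₂ − y₁)³/(4y₁y₂) = 0.134 m. ΔE/E₁ = 0.134/1.38 = 0.0972.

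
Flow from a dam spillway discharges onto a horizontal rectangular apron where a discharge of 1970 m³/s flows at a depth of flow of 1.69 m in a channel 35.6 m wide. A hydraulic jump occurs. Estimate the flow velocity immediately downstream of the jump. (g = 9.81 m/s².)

V₂ = 3.01 m/s

q = Q/b = 1970/35.6 = 55.3 m²/s; V₁ = q/y₁ = 32.7 m/s. Fr₁ = V₁/√(g·y₁) = 8.04.
Sequent-depth ratio: y₂/y₁ = ½[√(1 + 8Fr₁²) − 1] = ½[√518.4 − 1] = 10.9.
y₂ = 10.9 × 1.69 = 18.4 m.
V₂ = q/y₂ = 55.3/18.4 = 3.01 m/s.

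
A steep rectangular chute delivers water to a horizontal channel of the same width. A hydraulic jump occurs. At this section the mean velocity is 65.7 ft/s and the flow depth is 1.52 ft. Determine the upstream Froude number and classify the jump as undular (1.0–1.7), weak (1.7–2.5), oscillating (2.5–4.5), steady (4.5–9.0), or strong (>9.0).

Fr₁ = 9.39; strong jump

Fr₁ = V₁/√(g·y₁) = 65.7/√(32.2×1.52) = 9.39.
Fr₁ = 9.39 lies in the strong range.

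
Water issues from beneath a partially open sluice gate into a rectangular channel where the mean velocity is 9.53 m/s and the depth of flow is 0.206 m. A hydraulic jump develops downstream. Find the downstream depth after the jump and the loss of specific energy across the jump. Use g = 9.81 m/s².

Fr₁ = V₁/√(g·y₁) = 9.53/√(9.81×0.206) = 6.70.
Bélanger equation: y₂/y₁ = ½[√(1 + 8Fr₁²) − 1] = ½[√360.5 − 1] = 8.99.
y₂ = 8.99 × 0.206 = 1.85 m.
q = V₁·y₁ = 9.53 × 0.206 = 1.96 m²/s. V₂ = q/y₂ = 1.96/1.85 = 1.06 m/s. E₁ = y₁ + V₁²/2g = 4.83 m; E₂ = y₂ + V₂²/2g = 1.91 m. ΔE = E₁ − E₂ = 2.93 m.

y₂ = 1.85 m; ΔE = 2.93 m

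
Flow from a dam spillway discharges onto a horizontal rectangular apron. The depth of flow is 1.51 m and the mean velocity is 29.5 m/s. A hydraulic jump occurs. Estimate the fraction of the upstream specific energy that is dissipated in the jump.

ΔE/E₁ = 0.650 (65.0%)

Fr₁ = V₁/√(g·y₁) = 29.5/√(9.81×1.51) = 7.66.
Sequent-depth ratio: y₂/y₁ = ½[√(1 + 8Fr₁²) − 1] = ½[√471.0 − 1] = 10.4.
y₂ = 10.4 × 1.51 = 15.6 m.
E₁ = y₁ + V₁²/2g = 45.9 m. ΔE = (y₂ − y₁)³/(4y₁y₂) = 29.8 m. ΔE/E₁ = 29.8/45.9 = 0.650.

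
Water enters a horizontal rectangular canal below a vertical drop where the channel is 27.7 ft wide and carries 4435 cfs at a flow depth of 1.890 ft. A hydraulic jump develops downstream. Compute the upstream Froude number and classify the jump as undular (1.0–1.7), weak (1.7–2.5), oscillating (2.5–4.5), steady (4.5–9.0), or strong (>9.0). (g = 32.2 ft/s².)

q = Q/b = 4435/27.7 = 160.1 ft²/s; V₁ = q/y₁ = 84.71 ft/s. Fr₁ = V₁/√(g·y₁) = 10.86.
Fr₁ = 10.86 lies in the strong range.

Fr₁ = 10.86; strong jump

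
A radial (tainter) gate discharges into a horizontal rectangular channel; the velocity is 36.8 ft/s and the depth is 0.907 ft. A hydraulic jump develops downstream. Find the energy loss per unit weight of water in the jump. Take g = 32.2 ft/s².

ΔE = 13.4 ft

Fr₁ = V₁/√(g·y₁) = 36.8/√(32.2×0.907) = 6.81.
From the momentum equation for a rectangular channel, y₂/y₁ = ½[√(1 + 8Fr₁²) − 1] = ½[√372.0 − 1] = 9.14.
y₂ = 9.14 × 0.907 = 8.29 ft.
Head loss: ΔE = (y₂ − y₁)³/(4y₁y₂) = (8.29 − 0.907)³/(4×0.907×8.29) = 403/30.1 = 13.4 ft.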